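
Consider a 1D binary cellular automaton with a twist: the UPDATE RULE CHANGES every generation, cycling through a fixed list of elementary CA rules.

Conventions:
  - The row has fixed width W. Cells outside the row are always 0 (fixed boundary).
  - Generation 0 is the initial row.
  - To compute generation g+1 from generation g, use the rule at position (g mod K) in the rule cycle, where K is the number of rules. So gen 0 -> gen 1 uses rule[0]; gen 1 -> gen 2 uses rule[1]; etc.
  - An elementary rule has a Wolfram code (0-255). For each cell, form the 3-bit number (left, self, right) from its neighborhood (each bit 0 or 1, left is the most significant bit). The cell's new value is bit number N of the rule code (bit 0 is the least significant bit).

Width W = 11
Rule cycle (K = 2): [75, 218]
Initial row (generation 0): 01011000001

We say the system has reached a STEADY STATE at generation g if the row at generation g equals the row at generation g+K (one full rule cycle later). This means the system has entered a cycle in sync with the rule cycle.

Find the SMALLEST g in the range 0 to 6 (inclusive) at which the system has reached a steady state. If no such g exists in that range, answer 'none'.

Gen 0: 01011000001
Gen 1 (rule 75): 10011011110
Gen 2 (rule 218): 01111011111
Gen 3 (rule 75): 11001010001
Gen 4 (rule 218): 11110001010
Gen 5 (rule 75): 10010110000
Gen 6 (rule 218): 01100111000
Gen 7 (rule 75): 11101101011
Gen 8 (rule 218): 11101100011

Answer: none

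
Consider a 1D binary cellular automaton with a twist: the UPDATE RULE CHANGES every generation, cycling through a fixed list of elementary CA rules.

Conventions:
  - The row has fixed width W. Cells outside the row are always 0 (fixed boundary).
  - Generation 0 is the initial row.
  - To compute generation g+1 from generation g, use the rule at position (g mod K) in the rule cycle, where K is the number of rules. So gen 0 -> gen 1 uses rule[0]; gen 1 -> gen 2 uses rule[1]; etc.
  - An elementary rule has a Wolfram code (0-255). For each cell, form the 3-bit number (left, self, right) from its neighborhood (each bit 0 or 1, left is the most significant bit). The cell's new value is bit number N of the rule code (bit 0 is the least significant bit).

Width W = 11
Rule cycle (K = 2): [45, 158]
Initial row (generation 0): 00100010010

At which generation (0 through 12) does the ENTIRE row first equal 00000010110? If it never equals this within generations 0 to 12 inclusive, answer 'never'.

Answer: never

Derivation:
Gen 0: 00100010010
Gen 1 (rule 45): 10101010010
Gen 2 (rule 158): 10101011111
Gen 3 (rule 45): 11111110000
Gen 4 (rule 158): 11111101000
Gen 5 (rule 45): 10000011011
Gen 6 (rule 158): 11000110010
Gen 7 (rule 45): 10010100010
Gen 8 (rule 158): 11110110111
Gen 9 (rule 45): 10001101100
Gen 10 (rule 158): 11011001010
Gen 11 (rule 45): 10110001110
Gen 12 (rule 158): 10101011101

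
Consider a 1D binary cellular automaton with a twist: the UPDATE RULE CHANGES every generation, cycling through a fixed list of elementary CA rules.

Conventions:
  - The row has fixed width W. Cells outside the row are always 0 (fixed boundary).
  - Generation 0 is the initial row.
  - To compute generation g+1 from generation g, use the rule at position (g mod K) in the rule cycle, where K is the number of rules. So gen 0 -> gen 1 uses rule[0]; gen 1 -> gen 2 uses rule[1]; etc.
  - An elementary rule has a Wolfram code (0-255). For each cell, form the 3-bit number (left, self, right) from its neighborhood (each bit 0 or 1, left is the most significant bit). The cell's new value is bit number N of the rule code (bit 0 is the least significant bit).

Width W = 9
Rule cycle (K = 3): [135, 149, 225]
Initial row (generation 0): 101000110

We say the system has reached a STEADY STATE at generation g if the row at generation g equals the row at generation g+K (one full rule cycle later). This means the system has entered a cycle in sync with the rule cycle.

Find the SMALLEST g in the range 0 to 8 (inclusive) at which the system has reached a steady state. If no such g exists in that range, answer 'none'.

Gen 0: 101000110
Gen 1 (rule 135): 101011000
Gen 2 (rule 149): 101000111
Gen 3 (rule 225): 010010011
Gen 4 (rule 135): 110110100
Gen 5 (rule 149): 000000111
Gen 6 (rule 225): 111110011
Gen 7 (rule 135): 011100100
Gen 8 (rule 149): 001010111
Gen 9 (rule 225): 100101011
Gen 10 (rule 135): 101101000
Gen 11 (rule 149): 100001111

Answer: none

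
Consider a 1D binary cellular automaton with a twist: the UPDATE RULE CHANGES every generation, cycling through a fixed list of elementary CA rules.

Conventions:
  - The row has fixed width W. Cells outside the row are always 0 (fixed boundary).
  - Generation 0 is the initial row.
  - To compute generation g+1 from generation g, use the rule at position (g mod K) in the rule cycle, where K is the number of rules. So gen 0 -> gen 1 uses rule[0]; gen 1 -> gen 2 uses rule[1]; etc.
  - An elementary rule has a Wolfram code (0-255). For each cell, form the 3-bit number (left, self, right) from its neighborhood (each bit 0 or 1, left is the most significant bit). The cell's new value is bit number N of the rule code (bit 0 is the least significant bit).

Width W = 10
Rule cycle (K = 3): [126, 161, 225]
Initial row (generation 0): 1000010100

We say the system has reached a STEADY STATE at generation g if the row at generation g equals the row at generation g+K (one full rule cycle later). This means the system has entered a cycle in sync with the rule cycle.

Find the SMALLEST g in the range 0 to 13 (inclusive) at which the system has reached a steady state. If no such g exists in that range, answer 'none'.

Answer: none

Derivation:
Gen 0: 1000010100
Gen 1 (rule 126): 1100111110
Gen 2 (rule 161): 0000011100
Gen 3 (rule 225): 1111001101
Gen 4 (rule 126): 1001111111
Gen 5 (rule 161): 0000111110
Gen 6 (rule 225): 1110011110
Gen 7 (rule 126): 1011110011
Gen 8 (rule 161): 0101100000
Gen 9 (rule 225): 0010101111
Gen 10 (rule 126): 0111111001
Gen 11 (rule 161): 0011110000
Gen 12 (rule 225): 1001110111
Gen 13 (rule 126): 1111011101
Gen 14 (rule 161): 0110101010
Gen 15 (rule 225): 0011010100
Gen 16 (rule 126): 0111111110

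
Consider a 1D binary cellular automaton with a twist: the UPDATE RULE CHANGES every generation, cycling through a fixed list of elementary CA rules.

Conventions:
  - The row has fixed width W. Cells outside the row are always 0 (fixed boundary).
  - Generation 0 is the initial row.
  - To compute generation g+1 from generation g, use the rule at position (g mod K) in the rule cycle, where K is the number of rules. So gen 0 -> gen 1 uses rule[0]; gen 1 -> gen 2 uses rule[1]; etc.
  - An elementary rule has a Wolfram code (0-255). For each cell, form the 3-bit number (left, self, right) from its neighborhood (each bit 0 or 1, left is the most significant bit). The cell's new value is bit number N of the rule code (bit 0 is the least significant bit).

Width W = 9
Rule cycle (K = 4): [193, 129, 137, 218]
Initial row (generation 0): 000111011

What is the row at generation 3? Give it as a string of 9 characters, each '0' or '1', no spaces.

Gen 0: 000111011
Gen 1 (rule 193): 110011001
Gen 2 (rule 129): 000000000
Gen 3 (rule 137): 111111111

Answer: 111111111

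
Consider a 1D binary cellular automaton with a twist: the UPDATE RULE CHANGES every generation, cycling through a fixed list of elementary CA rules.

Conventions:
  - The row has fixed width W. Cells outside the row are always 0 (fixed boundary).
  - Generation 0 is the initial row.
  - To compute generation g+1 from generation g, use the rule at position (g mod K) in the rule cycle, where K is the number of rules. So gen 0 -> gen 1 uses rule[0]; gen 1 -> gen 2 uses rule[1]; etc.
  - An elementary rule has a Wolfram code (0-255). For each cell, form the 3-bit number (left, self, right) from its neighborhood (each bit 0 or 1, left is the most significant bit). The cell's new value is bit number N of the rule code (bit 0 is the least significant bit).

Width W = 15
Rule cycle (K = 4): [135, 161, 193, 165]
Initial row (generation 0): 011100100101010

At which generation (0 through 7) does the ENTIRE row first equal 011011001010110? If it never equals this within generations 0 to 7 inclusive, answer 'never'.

Gen 0: 011100100101010
Gen 1 (rule 135): 101001101101010
Gen 2 (rule 161): 010000010010100
Gen 3 (rule 193): 000111000000001
Gen 4 (rule 165): 110010011111101
Gen 5 (rule 135): 000110101111001
Gen 6 (rule 161): 110001010110000
Gen 7 (rule 193): 010100000010111

Answer: never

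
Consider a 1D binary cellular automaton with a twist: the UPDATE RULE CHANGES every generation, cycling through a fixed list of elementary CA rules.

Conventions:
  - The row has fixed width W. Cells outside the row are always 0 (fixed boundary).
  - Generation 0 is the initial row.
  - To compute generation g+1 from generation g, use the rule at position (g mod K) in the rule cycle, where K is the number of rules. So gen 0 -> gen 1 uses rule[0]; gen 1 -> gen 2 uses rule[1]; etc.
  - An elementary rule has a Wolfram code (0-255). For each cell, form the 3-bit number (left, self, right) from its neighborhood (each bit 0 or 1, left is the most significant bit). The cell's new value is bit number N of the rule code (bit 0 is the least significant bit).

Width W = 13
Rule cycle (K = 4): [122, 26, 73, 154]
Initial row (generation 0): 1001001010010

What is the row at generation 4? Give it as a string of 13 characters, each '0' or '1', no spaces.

Answer: 1010011010110

Derivation:
Gen 0: 1001001010010
Gen 1 (rule 122): 0110110101101
Gen 2 (rule 26): 1100100001000
Gen 3 (rule 73): 1100001100011
Gen 4 (rule 154): 1010011010110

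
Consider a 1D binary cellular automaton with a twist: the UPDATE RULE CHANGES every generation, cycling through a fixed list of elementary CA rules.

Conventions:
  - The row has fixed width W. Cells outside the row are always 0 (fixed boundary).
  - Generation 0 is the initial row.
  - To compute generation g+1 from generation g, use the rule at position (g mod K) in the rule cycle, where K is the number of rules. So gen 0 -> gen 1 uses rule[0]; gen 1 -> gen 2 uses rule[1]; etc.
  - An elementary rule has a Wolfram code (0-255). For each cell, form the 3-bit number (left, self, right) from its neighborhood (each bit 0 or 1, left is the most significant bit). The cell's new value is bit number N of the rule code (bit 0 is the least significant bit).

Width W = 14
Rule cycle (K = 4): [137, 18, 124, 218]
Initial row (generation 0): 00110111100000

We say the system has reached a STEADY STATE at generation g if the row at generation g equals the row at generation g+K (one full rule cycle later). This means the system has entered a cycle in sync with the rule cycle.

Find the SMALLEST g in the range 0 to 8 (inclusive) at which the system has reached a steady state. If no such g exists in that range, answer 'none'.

Answer: none

Derivation:
Gen 0: 00110111100000
Gen 1 (rule 137): 10100111001111
Gen 2 (rule 18): 00011000110000
Gen 3 (rule 124): 00011100111000
Gen 4 (rule 218): 00111111111100
Gen 5 (rule 137): 10111111111001
Gen 6 (rule 18): 00000000000110
Gen 7 (rule 124): 00000000000111
Gen 8 (rule 218): 00000000001111
Gen 9 (rule 137): 11111111101110
Gen 10 (rule 18): 00000000000001
Gen 11 (rule 124): 00000000000001
Gen 12 (rule 218): 00000000000010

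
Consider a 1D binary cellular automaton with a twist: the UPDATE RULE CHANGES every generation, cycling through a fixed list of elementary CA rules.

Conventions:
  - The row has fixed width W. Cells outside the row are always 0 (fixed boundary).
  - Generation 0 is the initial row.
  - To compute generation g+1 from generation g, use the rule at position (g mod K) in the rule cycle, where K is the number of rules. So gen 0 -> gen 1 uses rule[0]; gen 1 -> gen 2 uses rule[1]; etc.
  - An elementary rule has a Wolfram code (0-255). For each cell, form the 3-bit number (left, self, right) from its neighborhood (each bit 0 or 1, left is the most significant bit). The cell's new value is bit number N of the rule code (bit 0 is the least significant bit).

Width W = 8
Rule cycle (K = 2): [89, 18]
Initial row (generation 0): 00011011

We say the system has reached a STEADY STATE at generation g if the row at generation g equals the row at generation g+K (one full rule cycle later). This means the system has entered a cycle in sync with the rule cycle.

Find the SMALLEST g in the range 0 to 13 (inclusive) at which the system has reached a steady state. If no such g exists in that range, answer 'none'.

Gen 0: 00011011
Gen 1 (rule 89): 11011011
Gen 2 (rule 18): 00000000
Gen 3 (rule 89): 11111111
Gen 4 (rule 18): 00000000
Gen 5 (rule 89): 11111111
Gen 6 (rule 18): 00000000
Gen 7 (rule 89): 11111111
Gen 8 (rule 18): 00000000
Gen 9 (rule 89): 11111111
Gen 10 (rule 18): 00000000
Gen 11 (rule 89): 11111111
Gen 12 (rule 18): 00000000
Gen 13 (rule 89): 11111111
Gen 14 (rule 18): 00000000
Gen 15 (rule 89): 11111111

Answer: 2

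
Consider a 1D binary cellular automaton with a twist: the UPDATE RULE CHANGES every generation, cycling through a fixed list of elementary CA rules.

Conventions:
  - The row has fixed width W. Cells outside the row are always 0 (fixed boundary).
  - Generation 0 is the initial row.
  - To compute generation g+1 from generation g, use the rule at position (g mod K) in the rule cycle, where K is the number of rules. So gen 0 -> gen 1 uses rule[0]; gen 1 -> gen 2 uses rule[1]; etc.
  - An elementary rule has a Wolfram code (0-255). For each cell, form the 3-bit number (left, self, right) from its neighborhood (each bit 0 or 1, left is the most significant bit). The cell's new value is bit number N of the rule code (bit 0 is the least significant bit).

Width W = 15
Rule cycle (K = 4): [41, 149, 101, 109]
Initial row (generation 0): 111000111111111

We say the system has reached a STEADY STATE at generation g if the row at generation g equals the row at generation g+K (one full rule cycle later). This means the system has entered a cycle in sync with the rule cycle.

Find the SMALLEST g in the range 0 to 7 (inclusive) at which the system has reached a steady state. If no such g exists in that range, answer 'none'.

Answer: none

Derivation:
Gen 0: 111000111111111
Gen 1 (rule 41): 100010100000000
Gen 2 (rule 149): 111010111111111
Gen 3 (rule 101): 001111000000001
Gen 4 (rule 109): 101001011111101
Gen 5 (rule 41): 010000110000010
Gen 6 (rule 149): 011110001111011
Gen 7 (rule 101): 000010100001101
Gen 8 (rule 109): 111011101101111
Gen 9 (rule 41): 100110011011000
Gen 10 (rule 149): 110001000000111
Gen 11 (rule 101): 010101011110001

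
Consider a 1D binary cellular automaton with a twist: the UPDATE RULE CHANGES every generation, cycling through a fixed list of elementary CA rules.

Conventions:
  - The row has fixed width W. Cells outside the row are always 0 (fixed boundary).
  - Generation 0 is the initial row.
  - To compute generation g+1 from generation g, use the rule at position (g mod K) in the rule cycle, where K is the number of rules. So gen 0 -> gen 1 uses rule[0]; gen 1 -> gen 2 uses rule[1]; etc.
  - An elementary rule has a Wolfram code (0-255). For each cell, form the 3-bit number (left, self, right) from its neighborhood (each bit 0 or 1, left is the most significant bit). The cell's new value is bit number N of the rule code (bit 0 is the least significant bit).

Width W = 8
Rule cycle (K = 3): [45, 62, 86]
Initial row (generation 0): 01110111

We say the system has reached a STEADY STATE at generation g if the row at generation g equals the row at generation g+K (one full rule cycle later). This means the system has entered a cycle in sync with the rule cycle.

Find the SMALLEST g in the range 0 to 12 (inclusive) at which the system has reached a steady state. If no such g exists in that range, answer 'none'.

Answer: none

Derivation:
Gen 0: 01110111
Gen 1 (rule 45): 01001100
Gen 2 (rule 62): 11111010
Gen 3 (rule 86): 00001011
Gen 4 (rule 45): 11101110
Gen 5 (rule 62): 10011001
Gen 6 (rule 86): 11101111
Gen 7 (rule 45): 10011000
Gen 8 (rule 62): 11110100
Gen 9 (rule 86): 00010110
Gen 10 (rule 45): 11011100
Gen 11 (rule 62): 10110010
Gen 12 (rule 86): 10011111
Gen 13 (rule 45): 10010000
Gen 14 (rule 62): 11111000
Gen 15 (rule 86): 00001100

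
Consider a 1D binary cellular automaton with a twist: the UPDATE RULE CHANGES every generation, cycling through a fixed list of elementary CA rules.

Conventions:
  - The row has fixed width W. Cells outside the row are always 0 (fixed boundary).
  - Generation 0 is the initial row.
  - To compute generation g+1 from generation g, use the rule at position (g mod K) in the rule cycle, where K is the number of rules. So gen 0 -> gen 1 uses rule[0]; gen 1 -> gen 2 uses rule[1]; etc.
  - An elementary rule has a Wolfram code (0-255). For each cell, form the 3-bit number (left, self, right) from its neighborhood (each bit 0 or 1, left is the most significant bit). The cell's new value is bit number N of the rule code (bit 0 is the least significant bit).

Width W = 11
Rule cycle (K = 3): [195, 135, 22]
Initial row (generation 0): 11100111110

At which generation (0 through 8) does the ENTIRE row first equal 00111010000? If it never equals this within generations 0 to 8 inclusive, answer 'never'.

Gen 0: 11100111110
Gen 1 (rule 195): 01101011110
Gen 2 (rule 135): 10001001100
Gen 3 (rule 22): 11011110010
Gen 4 (rule 195): 01001110100
Gen 5 (rule 135): 11010100101
Gen 6 (rule 22): 00010111101
Gen 7 (rule 195): 11100011100
Gen 8 (rule 135): 01001101001

Answer: never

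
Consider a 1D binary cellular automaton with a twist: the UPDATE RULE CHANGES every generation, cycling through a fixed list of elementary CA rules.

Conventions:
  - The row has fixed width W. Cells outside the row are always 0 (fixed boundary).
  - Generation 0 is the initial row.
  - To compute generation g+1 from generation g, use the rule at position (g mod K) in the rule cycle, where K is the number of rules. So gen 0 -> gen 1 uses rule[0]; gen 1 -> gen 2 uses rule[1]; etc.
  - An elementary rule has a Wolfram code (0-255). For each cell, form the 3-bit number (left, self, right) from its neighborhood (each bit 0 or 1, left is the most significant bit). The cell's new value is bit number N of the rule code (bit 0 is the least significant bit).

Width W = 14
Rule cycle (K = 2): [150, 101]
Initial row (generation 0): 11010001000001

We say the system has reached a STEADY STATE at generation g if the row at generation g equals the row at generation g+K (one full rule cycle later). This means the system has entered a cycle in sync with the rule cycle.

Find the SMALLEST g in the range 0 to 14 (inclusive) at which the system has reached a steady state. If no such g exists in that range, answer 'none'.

Gen 0: 11010001000001
Gen 1 (rule 150): 00011011100011
Gen 2 (rule 101): 11001100101001
Gen 3 (rule 150): 00110011101111
Gen 4 (rule 101): 10010000110001
Gen 5 (rule 150): 11111001001011
Gen 6 (rule 101): 00001001001101
Gen 7 (rule 150): 00011111110001
Gen 8 (rule 101): 11000000010101
Gen 9 (rule 150): 00100000110101
Gen 10 (rule 101): 10101110011111
Gen 11 (rule 150): 10100101101110
Gen 12 (rule 101): 11100110110010
Gen 13 (rule 150): 01011000001111
Gen 14 (rule 101): 01101011100001
Gen 15 (rule 150): 10001001010011
Gen 16 (rule 101): 10101001110001

Answer: none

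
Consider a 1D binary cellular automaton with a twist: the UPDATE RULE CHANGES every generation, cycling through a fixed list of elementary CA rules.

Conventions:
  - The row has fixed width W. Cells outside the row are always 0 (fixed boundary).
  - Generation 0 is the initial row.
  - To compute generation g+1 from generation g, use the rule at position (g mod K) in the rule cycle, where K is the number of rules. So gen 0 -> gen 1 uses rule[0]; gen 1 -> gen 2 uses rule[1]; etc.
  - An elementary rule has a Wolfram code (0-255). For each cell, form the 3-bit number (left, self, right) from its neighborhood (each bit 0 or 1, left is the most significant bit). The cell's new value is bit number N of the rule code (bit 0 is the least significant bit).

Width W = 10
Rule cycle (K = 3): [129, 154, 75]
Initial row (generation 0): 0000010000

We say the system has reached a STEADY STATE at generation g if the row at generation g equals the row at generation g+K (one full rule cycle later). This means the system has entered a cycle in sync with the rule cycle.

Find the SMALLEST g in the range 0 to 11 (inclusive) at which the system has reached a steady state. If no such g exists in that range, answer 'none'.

Gen 0: 0000010000
Gen 1 (rule 129): 1111000111
Gen 2 (rule 154): 1110101110
Gen 3 (rule 75): 1010001010
Gen 4 (rule 129): 0000100000
Gen 5 (rule 154): 0001010000
Gen 6 (rule 75): 1110000111
Gen 7 (rule 129): 0100110010
Gen 8 (rule 154): 1011101101
Gen 9 (rule 75): 0010101100
Gen 10 (rule 129): 1000000001
Gen 11 (rule 154): 0100000010
Gen 12 (rule 75): 1001111100
Gen 13 (rule 129): 0000111001
Gen 14 (rule 154): 0001110110

Answer: none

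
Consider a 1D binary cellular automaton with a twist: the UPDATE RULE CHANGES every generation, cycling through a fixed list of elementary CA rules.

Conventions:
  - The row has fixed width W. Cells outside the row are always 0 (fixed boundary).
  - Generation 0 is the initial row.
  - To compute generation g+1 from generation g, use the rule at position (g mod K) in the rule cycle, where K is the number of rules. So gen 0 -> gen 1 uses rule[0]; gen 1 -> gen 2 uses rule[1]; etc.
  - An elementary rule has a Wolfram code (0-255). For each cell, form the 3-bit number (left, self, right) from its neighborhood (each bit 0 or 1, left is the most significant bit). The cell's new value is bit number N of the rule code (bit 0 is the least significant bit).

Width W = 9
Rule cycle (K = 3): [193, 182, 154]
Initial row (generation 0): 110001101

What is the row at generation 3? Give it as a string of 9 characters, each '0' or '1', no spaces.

Answer: 111111101

Derivation:
Gen 0: 110001101
Gen 1 (rule 193): 010100100
Gen 2 (rule 182): 111111110
Gen 3 (rule 154): 111111101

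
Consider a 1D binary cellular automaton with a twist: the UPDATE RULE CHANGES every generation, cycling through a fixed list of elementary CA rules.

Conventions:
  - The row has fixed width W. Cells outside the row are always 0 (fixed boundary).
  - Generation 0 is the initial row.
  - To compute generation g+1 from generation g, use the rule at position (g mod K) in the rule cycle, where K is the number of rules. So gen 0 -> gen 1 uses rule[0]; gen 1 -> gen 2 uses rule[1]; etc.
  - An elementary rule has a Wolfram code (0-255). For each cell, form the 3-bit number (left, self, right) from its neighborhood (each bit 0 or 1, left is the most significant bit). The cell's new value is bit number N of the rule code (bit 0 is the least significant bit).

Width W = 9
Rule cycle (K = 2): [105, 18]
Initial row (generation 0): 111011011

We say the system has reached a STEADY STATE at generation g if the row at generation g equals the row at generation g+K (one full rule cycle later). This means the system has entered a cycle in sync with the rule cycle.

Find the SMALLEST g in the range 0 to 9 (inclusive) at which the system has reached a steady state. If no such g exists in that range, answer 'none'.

Answer: 2

Derivation:
Gen 0: 111011011
Gen 1 (rule 105): 101111111
Gen 2 (rule 18): 000000000
Gen 3 (rule 105): 111111111
Gen 4 (rule 18): 000000000
Gen 5 (rule 105): 111111111
Gen 6 (rule 18): 000000000
Gen 7 (rule 105): 111111111
Gen 8 (rule 18): 000000000
Gen 9 (rule 105): 111111111
Gen 10 (rule 18): 000000000
Gen 11 (rule 105): 111111111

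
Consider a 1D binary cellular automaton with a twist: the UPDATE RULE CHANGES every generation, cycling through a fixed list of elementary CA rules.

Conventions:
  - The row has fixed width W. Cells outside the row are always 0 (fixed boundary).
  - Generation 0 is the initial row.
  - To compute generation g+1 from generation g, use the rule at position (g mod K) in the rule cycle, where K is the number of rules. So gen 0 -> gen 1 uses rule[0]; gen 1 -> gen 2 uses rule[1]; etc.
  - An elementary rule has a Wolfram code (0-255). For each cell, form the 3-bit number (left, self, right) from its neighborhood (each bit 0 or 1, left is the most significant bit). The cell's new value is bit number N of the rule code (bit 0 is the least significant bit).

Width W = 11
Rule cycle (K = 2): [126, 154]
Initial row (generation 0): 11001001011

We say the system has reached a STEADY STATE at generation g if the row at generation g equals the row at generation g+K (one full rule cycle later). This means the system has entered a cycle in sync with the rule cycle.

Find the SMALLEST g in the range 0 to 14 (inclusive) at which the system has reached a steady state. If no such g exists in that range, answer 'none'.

Gen 0: 11001001011
Gen 1 (rule 126): 11111111111
Gen 2 (rule 154): 11111111110
Gen 3 (rule 126): 10000000011
Gen 4 (rule 154): 01000000110
Gen 5 (rule 126): 11100001111
Gen 6 (rule 154): 11010011110
Gen 7 (rule 126): 11111110011
Gen 8 (rule 154): 11111101110
Gen 9 (rule 126): 10000111011
Gen 10 (rule 154): 01001110010
Gen 11 (rule 126): 11111011111
Gen 12 (rule 154): 11110011110
Gen 13 (rule 126): 10011110011
Gen 14 (rule 154): 01111101110
Gen 15 (rule 126): 11000111011
Gen 16 (rule 154): 10101110010

Answer: none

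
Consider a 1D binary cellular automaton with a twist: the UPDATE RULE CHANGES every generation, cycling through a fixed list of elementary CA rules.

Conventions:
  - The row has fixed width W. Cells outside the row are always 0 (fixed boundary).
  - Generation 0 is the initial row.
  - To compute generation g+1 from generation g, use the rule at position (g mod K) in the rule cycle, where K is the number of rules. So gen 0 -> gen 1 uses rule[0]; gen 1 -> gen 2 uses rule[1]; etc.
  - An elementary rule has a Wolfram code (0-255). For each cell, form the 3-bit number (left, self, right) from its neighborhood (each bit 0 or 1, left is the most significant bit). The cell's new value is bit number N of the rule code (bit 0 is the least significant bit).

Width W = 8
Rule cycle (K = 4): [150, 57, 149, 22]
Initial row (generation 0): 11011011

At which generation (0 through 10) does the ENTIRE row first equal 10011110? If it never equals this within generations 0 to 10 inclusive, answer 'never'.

Gen 0: 11011011
Gen 1 (rule 150): 00000000
Gen 2 (rule 57): 11111111
Gen 3 (rule 149): 01111110
Gen 4 (rule 22): 10000001
Gen 5 (rule 150): 11000011
Gen 6 (rule 57): 10111010
Gen 7 (rule 149): 10010011
Gen 8 (rule 22): 11111100
Gen 9 (rule 150): 01111010
Gen 10 (rule 57): 01000101

Answer: never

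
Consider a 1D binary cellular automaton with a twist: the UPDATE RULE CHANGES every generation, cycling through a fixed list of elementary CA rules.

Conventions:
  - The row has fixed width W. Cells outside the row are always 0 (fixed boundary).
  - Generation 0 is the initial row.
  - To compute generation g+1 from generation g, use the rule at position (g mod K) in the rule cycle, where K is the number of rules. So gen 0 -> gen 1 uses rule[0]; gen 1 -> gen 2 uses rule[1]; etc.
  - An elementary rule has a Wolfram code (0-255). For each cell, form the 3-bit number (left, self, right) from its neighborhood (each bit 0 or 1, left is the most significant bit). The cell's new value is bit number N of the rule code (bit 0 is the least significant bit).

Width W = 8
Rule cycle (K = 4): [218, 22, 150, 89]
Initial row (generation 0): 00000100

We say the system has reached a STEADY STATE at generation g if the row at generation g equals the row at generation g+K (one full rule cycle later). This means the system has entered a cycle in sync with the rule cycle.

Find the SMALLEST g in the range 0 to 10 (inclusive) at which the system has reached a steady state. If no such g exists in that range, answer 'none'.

Answer: 8

Derivation:
Gen 0: 00000100
Gen 1 (rule 218): 00001010
Gen 2 (rule 22): 00011011
Gen 3 (rule 150): 00100000
Gen 4 (rule 89): 10011111
Gen 5 (rule 218): 01111111
Gen 6 (rule 22): 10000000
Gen 7 (rule 150): 11000000
Gen 8 (rule 89): 11111111
Gen 9 (rule 218): 11111111
Gen 10 (rule 22): 00000000
Gen 11 (rule 150): 00000000
Gen 12 (rule 89): 11111111
Gen 13 (rule 218): 11111111
Gen 14 (rule 22): 00000000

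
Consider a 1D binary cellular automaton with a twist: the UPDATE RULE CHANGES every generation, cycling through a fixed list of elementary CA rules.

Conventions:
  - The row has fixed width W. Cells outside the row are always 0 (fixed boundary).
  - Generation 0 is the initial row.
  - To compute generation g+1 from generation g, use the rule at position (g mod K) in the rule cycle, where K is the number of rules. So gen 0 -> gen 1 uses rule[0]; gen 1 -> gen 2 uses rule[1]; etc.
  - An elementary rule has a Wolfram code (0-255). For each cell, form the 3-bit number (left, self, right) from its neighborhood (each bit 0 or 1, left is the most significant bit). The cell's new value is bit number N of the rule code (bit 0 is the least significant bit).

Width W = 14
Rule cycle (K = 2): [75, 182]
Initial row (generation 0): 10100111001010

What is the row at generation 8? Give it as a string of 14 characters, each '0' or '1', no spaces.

Gen 0: 10100111001010
Gen 1 (rule 75): 00001101010000
Gen 2 (rule 182): 00010011111000
Gen 3 (rule 75): 11100110001011
Gen 4 (rule 182): 01011001011100
Gen 5 (rule 75): 10011010010101
Gen 6 (rule 182): 11100111111111
Gen 7 (rule 75): 10101100000001
Gen 8 (rule 182): 11110010000011

Answer: 11110010000011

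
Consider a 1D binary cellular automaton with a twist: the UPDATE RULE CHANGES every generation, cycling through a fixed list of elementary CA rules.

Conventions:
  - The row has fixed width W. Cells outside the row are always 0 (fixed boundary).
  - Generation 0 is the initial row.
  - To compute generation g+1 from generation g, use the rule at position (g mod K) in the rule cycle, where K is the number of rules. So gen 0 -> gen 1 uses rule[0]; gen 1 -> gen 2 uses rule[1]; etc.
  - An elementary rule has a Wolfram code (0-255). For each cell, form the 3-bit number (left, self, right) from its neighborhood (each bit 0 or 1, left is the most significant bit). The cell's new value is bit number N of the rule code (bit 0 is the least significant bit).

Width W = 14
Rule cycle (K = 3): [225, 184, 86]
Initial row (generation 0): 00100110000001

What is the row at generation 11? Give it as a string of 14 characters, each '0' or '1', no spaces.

Answer: 01010000110100

Derivation:
Gen 0: 00100110000001
Gen 1 (rule 225): 10000010111100
Gen 2 (rule 184): 01000001111010
Gen 3 (rule 86): 11100010001011
Gen 4 (rule 225): 01101000100101
Gen 5 (rule 184): 01010100010010
Gen 6 (rule 86): 11010110111111
Gen 7 (rule 225): 01101011011111
Gen 8 (rule 184): 01010110111110
Gen 9 (rule 86): 11010010000011
Gen 10 (rule 225): 01100000111001
Gen 11 (rule 184): 01010000110100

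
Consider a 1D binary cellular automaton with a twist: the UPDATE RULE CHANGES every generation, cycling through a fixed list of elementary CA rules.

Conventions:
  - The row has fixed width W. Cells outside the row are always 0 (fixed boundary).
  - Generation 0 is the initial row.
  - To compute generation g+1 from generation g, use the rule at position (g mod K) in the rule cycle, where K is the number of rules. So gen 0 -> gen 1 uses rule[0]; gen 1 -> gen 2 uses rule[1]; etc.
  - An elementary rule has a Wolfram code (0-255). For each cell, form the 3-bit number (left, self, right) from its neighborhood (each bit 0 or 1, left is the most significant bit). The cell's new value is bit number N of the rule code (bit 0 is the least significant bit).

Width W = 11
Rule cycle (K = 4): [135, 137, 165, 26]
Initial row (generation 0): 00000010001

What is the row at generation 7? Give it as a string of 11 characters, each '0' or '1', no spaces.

Answer: 00100000100

Derivation:
Gen 0: 00000010001
Gen 1 (rule 135): 11111110111
Gen 2 (rule 137): 11111100110
Gen 3 (rule 165): 01111000000
Gen 4 (rule 26): 11000100000
Gen 5 (rule 135): 00011101111
Gen 6 (rule 137): 11011001110
Gen 7 (rule 165): 00100000100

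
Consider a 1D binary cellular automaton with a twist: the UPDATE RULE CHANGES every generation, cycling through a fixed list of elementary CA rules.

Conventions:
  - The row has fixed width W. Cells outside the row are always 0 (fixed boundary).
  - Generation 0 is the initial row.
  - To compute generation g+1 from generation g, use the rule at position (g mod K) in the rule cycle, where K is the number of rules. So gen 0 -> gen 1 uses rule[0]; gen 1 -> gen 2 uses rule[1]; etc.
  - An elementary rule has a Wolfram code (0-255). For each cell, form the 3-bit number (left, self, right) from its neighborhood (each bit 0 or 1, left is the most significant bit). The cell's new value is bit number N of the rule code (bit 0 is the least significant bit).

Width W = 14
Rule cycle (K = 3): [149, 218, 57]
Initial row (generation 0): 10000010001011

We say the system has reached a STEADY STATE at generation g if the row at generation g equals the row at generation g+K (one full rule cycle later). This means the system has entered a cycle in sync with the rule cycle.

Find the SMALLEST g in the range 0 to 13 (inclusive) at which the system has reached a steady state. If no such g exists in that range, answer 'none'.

Answer: 11

Derivation:
Gen 0: 10000010001011
Gen 1 (rule 149): 11111011101000
Gen 2 (rule 218): 11111011100100
Gen 3 (rule 57): 10000110010011
Gen 4 (rule 149): 11110001011000
Gen 5 (rule 218): 11111010011100
Gen 6 (rule 57): 10000101010011
Gen 7 (rule 149): 11110101011000
Gen 8 (rule 218): 11110000011100
Gen 9 (rule 57): 10001111010011
Gen 10 (rule 149): 11100110011000
Gen 11 (rule 218): 11111111111100
Gen 12 (rule 57): 10000000000011
Gen 13 (rule 149): 11111111111000
Gen 14 (rule 218): 11111111111100
Gen 15 (rule 57): 10000000000011
Gen 16 (rule 149): 11111111111000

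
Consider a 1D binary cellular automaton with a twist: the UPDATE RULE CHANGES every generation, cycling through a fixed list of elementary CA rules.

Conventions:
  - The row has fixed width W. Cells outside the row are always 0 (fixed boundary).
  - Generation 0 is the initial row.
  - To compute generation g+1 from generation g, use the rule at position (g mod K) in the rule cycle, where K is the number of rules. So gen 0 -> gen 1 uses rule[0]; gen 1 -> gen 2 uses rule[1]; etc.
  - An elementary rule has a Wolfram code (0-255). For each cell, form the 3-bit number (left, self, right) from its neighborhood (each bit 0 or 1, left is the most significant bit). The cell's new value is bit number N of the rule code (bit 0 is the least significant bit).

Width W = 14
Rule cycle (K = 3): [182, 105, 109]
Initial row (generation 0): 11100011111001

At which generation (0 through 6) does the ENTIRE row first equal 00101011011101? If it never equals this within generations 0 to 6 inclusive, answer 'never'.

Answer: 2

Derivation:
Gen 0: 11100011111001
Gen 1 (rule 182): 01010101110111
Gen 2 (rule 105): 00101011011101
Gen 3 (rule 109): 10111111110111
Gen 4 (rule 182): 11011111101010
Gen 5 (rule 105): 11110000110100
Gen 6 (rule 109): 10010110111101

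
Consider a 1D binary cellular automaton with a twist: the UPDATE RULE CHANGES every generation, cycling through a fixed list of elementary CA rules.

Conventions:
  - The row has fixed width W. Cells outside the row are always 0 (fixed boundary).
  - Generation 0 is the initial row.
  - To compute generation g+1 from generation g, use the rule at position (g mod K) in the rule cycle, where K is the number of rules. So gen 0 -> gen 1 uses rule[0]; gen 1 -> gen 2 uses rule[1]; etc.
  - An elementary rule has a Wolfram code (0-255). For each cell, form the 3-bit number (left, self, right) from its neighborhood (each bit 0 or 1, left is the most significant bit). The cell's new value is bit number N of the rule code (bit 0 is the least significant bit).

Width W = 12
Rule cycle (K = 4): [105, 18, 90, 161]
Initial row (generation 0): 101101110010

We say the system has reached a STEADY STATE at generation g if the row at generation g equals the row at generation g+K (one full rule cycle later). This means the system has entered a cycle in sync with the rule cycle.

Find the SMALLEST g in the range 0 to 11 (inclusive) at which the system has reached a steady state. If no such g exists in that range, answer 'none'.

Answer: none

Derivation:
Gen 0: 101101110010
Gen 1 (rule 105): 011111010000
Gen 2 (rule 18): 100000001000
Gen 3 (rule 90): 010000010100
Gen 4 (rule 161): 000111001001
Gen 5 (rule 105): 110101000000
Gen 6 (rule 18): 000000100000
Gen 7 (rule 90): 000001010000
Gen 8 (rule 161): 111100100111
Gen 9 (rule 105): 100100000101
Gen 10 (rule 18): 011010001000
Gen 11 (rule 90): 111001010100
Gen 12 (rule 161): 010000101001
Gen 13 (rule 105): 000110010000
Gen 14 (rule 18): 001001101000
Gen 15 (rule 90): 010111100100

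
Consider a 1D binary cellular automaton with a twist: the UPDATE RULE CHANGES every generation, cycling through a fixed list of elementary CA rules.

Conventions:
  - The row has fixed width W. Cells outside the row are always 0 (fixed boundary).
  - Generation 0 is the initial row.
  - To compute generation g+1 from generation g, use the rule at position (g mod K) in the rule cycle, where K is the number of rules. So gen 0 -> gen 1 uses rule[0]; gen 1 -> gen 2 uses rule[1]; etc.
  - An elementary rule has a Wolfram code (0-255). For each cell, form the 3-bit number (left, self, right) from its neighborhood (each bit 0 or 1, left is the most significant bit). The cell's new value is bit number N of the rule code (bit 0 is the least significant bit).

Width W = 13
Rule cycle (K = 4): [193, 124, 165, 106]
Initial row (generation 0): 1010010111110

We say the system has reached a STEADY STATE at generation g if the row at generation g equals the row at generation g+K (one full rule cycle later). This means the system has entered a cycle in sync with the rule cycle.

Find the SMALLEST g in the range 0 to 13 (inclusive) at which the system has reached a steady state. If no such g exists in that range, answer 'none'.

Answer: none

Derivation:
Gen 0: 1010010111110
Gen 1 (rule 193): 0000000011110
Gen 2 (rule 124): 0000000010011
Gen 3 (rule 165): 1111111010000
Gen 4 (rule 106): 1000001100000
Gen 5 (rule 193): 0011100101111
Gen 6 (rule 124): 0010110111001
Gen 7 (rule 165): 1011001010001
Gen 8 (rule 106): 0111010100010
Gen 9 (rule 193): 0011000001000
Gen 10 (rule 124): 0011100001100
Gen 11 (rule 165): 1001001100001
Gen 12 (rule 106): 0010011100010
Gen 13 (rule 193): 1000001101000
Gen 14 (rule 124): 1100001111100
Gen 15 (rule 165): 0001100111001
Gen 16 (rule 106): 0011101101010
Gen 17 (rule 193): 1001100100000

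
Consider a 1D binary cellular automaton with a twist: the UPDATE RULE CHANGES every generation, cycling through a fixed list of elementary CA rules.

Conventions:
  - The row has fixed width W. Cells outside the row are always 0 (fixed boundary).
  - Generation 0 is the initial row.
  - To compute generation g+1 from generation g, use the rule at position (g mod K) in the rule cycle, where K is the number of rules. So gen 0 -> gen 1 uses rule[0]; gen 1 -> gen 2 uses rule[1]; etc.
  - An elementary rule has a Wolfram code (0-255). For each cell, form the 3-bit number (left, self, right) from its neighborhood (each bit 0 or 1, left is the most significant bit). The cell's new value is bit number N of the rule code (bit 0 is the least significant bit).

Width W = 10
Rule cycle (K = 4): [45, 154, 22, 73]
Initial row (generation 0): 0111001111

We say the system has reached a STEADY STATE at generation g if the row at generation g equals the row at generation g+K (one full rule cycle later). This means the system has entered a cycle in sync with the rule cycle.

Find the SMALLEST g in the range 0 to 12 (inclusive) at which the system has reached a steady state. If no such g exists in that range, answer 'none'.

Answer: none

Derivation:
Gen 0: 0111001111
Gen 1 (rule 45): 0100001000
Gen 2 (rule 154): 1010010100
Gen 3 (rule 22): 1011110110
Gen 4 (rule 73): 0010010110
Gen 5 (rule 45): 1010011100
Gen 6 (rule 154): 0001111010
Gen 7 (rule 22): 0010000011
Gen 8 (rule 73): 1000111011
Gen 9 (rule 45): 1010100110
Gen 10 (rule 154): 0000011101
Gen 11 (rule 22): 0000100001
Gen 12 (rule 73): 1110001100
Gen 13 (rule 45): 1000101001
Gen 14 (rule 154): 0101000110
Gen 15 (rule 22): 1101101001
Gen 16 (rule 73): 1101100000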